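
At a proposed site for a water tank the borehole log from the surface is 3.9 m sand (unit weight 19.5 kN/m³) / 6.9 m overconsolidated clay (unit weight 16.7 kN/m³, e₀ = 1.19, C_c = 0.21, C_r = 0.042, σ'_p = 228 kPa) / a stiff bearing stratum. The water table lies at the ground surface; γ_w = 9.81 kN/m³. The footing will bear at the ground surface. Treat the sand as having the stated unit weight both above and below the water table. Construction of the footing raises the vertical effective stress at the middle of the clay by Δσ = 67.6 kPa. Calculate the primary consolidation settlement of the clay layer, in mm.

S_c ≈ 42.6 mm

Mid-depth of clay below the ground surface: z = 3.9 + 6.9/2 = 7.35 m.
Total vertical stress at mid-clay: σ_v = 19.5×3.9 + 16.7×3.45 = 133.66 kPa.
Pore pressure: u = 9.81×(7.35 − 0) = 72.103 kPa.
Initial effective stress: σ'_0 = σ_v − u = 133.66 − 72.103 = 61.557 kPa.
Final effective stress: σ'_f = 61.557 + 67.6 = 129.16 kPa.
σ'_f = 129.16 ≤ σ'_p = 228 kPa, so the clay remains overconsolidated and only the recompression index applies:
S_c = C_r·H/(1+e₀)·log₁₀(σ'_f/σ'_0) = 0.042×6.9/2.19×log₁₀(129.16/61.557)
    = 0.13233 × 0.32185 = 0.04259 m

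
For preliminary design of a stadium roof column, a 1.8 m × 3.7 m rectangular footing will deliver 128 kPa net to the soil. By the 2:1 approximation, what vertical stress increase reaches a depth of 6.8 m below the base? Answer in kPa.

By the 2:1 method the load spreads at 1 horizontal : 2 vertical, so at depth z the loaded area has grown by z in each plan dimension:
Δσ = qBL/((B+z)(L+z)) = 128×1.8×3.7/((1.8+6.8)(3.7+6.8)) = 9.4405 kPa

Δσ_z ≈ 9.44 kPa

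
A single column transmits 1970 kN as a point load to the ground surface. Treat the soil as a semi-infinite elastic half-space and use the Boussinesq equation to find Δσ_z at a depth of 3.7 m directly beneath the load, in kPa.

Δσ_z ≈ 68.7 kPa

Boussinesq vertical stress below a point load on an elastic half-space:
Δσ_z = 3P/(2πz²) · [1 + (r/z)²]^(−5/2)
r/z = 0/3.7 = 0; [1+(r/z)²]^(−5/2) = 1.
Δσ_z = 3×1970/(2π×3.7²) × 1 = 68.708 × 1 = 68.71 kPa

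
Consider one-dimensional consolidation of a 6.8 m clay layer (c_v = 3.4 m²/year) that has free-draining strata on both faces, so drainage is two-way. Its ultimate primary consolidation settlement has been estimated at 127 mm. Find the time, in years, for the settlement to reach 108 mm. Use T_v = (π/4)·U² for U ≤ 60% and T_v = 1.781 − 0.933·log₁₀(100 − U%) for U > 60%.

Drainage path length: H_d = H/2 = 3.4 m (double drainage).
U = S(t)/S_ult = 108/127 = 0.8504.
U > 60%: T_v = 1.781 − 0.933·log₁₀(100 − 85.039) = 0.68477.
t = T_v·H_d²/c_v = 0.68477×3.4²/3.4 = 2.328 years.

t ≈ 2.33 years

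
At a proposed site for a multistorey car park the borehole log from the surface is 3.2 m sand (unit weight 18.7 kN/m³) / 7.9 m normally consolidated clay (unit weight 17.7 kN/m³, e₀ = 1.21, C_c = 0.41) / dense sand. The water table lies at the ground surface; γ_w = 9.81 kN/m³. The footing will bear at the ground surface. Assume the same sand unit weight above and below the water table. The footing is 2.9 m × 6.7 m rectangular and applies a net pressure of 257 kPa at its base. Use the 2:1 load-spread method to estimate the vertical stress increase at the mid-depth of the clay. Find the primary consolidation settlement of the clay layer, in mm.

Mid-depth of clay below the ground surface: z = 3.2 + 7.9/2 = 7.15 m.
Total vertical stress at mid-clay: σ_v = 18.7×3.2 + 17.7×3.95 = 129.75 kPa.
Pore pressure: u = 9.81×(7.15 − 0) = 70.142 kPa.
Initial effective stress: σ'_0 = σ_v − u = 129.75 − 70.142 = 59.608 kPa.
Stress increase at mid-clay by the 2:1 spreading method:
Δσ = qBL/((B+z)(L+z)) = 257×2.9×6.7/((2.9+7.15)(6.7+7.15)) = 35.875 kPa
Final effective stress: σ'_f = σ'_0 + Δσ = 59.608 + 35.875 = 95.483 kPa.
Normally consolidated clay, so the full stress increment lies on the virgin compression line:
S_c = C_c·H/(1+e₀)·log₁₀(σ'_f/σ'_0) = 0.41×7.9/(1+1.21)×log₁₀(95.483/59.608)
    = 1.4656 × 0.20462 = 0.2999 m

S_c ≈ 300 mm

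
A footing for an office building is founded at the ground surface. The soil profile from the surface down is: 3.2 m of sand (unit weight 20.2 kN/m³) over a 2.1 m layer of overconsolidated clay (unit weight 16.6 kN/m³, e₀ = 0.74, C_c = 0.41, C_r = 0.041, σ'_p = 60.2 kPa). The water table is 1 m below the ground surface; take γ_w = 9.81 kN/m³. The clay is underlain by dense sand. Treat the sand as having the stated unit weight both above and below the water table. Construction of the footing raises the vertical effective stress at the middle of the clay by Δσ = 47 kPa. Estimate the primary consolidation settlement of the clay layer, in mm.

Mid-depth of clay below the ground surface: z = 3.2 + 2.1/2 = 4.25 m.
Total vertical stress at mid-clay: σ_v = 20.2×3.2 + 16.6×1.05 = 82.07 kPa.
Pore pressure: u = 9.81×(4.25 − 1) = 31.883 kPa.
Initial effective stress: σ'_0 = σ_v − u = 82.07 − 31.883 = 50.187 kPa.
Final effective stress: σ'_f = 50.187 + 47 = 97.187 kPa.
σ'_f = 97.187 > σ'_p = 60.2 kPa, so the stress path crosses the preconsolidation pressure — recompression up to σ'_p, then virgin compression beyond:
S_c = H/(1+e₀)·[C_r·log₁₀(σ'_p/σ'_0) + C_c·log₁₀(σ'_f/σ'_p)]
    = 2.1/1.74 × [0.041×log₁₀(60.2/50.187) + 0.41×log₁₀(97.187/60.2)]
    = 1.2069 × [0.0032392 + 0.085285] = 0.1068 m

S_c ≈ 107 mm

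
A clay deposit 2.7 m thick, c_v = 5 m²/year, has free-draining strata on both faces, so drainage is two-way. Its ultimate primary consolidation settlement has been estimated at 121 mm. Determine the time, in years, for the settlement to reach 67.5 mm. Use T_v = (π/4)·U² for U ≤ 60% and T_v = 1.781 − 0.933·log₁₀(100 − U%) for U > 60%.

t ≈ 0.0891 years

Drainage path length: H_d = H/2 = 1.35 m (double drainage).
U = S(t)/S_ult = 67.5/121 = 0.5579.
U ≤ 60%: T_v = (π/4)·U² = (π/4)×0.55785² = 0.24441.
t = T_v·H_d²/c_v = 0.24441×1.35²/5 = 0.08909 years.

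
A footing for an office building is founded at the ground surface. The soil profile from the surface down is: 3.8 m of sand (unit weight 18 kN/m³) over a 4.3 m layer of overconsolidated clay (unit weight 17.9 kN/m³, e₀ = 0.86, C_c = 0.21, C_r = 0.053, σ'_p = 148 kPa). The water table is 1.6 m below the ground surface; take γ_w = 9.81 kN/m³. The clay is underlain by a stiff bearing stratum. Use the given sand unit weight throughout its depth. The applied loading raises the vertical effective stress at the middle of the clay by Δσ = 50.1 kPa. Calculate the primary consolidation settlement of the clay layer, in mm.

S_c ≈ 30.7 mm

Mid-depth of clay below the ground surface: z = 3.8 + 4.3/2 = 5.95 m.
Total vertical stress at mid-clay: σ_v = 18×3.8 + 17.9×2.15 = 106.88 kPa.
Pore pressure: u = 9.81×(5.95 − 1.6) = 42.673 kPa.
Initial effective stress: σ'_0 = σ_v − u = 106.88 − 42.673 = 64.207 kPa.
Final effective stress: σ'_f = 64.207 + 50.1 = 114.31 kPa.
σ'_f = 114.31 ≤ σ'_p = 148 kPa, so the clay remains overconsolidated and only the recompression index applies:
S_c = C_r·H/(1+e₀)·log₁₀(σ'_f/σ'_0) = 0.053×4.3/1.86×log₁₀(114.31/64.207)
    = 0.12253 × 0.2505 = 0.03069 m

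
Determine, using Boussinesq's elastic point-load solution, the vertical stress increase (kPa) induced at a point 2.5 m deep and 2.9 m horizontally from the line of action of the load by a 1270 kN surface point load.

Boussinesq vertical stress below a point load on an elastic half-space:
Δσ_z = 3P/(2πz²) · [1 + (r/z)²]^(−5/2)
r/z = 2.9/2.5 = 1.16; [1+(r/z)²]^(−5/2) = 0.11868.
Δσ_z = 3×1270/(2π×2.5²) × 0.11868 = 97.021 × 0.11868 = 11.51 kPa

Δσ_z ≈ 11.5 kPa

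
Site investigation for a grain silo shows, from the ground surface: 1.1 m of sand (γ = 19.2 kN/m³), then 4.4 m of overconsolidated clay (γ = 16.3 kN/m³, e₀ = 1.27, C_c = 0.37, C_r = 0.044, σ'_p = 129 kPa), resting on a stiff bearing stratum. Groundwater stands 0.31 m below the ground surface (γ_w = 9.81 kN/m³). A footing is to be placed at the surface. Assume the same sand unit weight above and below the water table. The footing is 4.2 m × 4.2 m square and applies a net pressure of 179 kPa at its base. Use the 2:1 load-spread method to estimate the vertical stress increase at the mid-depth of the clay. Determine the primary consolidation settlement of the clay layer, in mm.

Mid-depth of clay below the ground surface: z = 1.1 + 4.4/2 = 3.3 m.
Total vertical stress at mid-clay: σ_v = 19.2×1.1 + 16.3×2.2 = 56.98 kPa.
Pore pressure: u = 9.81×(3.3 − 0.31) = 29.332 kPa.
Initial effective stress: σ'_0 = σ_v − u = 56.98 − 29.332 = 27.648 kPa.
Stress increase at mid-clay by the 2:1 spreading method:
Δσ = qBL/((B+z)(L+z)) = 179×4.2×4.2/((4.2+3.3)(4.2+3.3)) = 56.134 kPa
Final effective stress: σ'_f = 27.648 + 56.134 = 83.782 kPa.
σ'_f = 83.782 ≤ σ'_p = 129 kPa, so the clay remains overconsolidated and only the recompression index applies:
S_c = C_r·H/(1+e₀)·log₁₀(σ'_f/σ'_0) = 0.044×4.4/2.27×log₁₀(83.782/27.648)
    = 0.085285 × 0.48149 = 0.04106 m

S_c ≈ 41.1 mm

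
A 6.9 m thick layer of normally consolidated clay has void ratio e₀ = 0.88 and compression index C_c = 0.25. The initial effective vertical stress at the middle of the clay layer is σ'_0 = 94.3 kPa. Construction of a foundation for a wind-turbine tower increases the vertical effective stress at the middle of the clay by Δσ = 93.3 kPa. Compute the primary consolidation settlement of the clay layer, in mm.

Final effective stress: σ'_f = σ'_0 + Δσ = 94.3 + 93.3 = 187.6 kPa.
Normally consolidated clay, so the full stress increment lies on the virgin compression line:
S_c = C_c·H/(1+e₀)·log₁₀(σ'_f/σ'_0) = 0.25×6.9/(1+0.88)×log₁₀(187.6/94.3)
    = 0.91755 × 0.29872 = 0.2741 m

S_c ≈ 274 mm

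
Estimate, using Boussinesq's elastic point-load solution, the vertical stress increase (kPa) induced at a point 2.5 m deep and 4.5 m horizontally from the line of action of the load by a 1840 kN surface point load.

Δσ_z ≈ 3.8 kPa

Boussinesq vertical stress below a point load on an elastic half-space:
Δσ_z = 3P/(2πz²) · [1 + (r/z)²]^(−5/2)
r/z = 4.5/2.5 = 1.8; [1+(r/z)²]^(−5/2) = 0.027014.
Δσ_z = 3×1840/(2π×2.5²) × 0.027014 = 140.57 × 0.027014 = 3.797 kPa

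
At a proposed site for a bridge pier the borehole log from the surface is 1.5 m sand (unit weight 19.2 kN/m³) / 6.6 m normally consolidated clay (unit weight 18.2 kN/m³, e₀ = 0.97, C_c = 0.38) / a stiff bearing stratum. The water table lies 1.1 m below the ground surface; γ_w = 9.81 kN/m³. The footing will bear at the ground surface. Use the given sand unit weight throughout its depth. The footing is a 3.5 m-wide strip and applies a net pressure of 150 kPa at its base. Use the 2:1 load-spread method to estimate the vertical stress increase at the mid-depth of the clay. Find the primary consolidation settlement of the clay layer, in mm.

S_c ≈ 437 mm

Mid-depth of clay below the ground surface: z = 1.5 + 6.6/2 = 4.8 m.
Total vertical stress at mid-clay: σ_v = 19.2×1.5 + 18.2×3.3 = 88.86 kPa.
Pore pressure: u = 9.81×(4.8 − 1.1) = 36.297 kPa.
Initial effective stress: σ'_0 = σ_v − u = 88.86 − 36.297 = 52.563 kPa.
Stress increase at mid-clay by the 2:1 spreading method:
Δσ = qB/(B+z) = 150×3.5/(3.5+4.8) = 63.253 kPa
Final effective stress: σ'_f = σ'_0 + Δσ = 52.563 + 63.253 = 115.82 kPa.
Normally consolidated clay, so the full stress increment lies on the virgin compression line:
S_c = C_c·H/(1+e₀)·log₁₀(σ'_f/σ'_0) = 0.38×6.6/(1+0.97)×log₁₀(115.82/52.563)
    = 1.2731 × 0.3431 = 0.4368 m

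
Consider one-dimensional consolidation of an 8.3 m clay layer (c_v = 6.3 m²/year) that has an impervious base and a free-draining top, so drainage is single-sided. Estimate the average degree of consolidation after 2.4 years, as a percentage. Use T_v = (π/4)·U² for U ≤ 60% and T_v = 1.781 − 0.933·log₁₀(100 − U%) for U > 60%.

U ≈ 52.9 %

Drainage path length: H_d = H = 8.3 m (single drainage).
T_v = c_v·t/H_d² = 6.3×2.4/8.3² = 0.21948.
T_v = 0.21948 corresponds to the U ≤ 60% branch:
U = √(4T_v/π) = 0.5286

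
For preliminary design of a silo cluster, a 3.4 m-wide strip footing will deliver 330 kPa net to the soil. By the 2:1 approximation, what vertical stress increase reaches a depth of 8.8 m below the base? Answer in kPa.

By the 2:1 method the load spreads at 1 horizontal : 2 vertical, so at depth z the loaded area has grown by z in each plan dimension:
Δσ = qB/(B+z) = 330×3.4/(3.4+8.8) = 91.967 kPa

Δσ_z ≈ 92 kPa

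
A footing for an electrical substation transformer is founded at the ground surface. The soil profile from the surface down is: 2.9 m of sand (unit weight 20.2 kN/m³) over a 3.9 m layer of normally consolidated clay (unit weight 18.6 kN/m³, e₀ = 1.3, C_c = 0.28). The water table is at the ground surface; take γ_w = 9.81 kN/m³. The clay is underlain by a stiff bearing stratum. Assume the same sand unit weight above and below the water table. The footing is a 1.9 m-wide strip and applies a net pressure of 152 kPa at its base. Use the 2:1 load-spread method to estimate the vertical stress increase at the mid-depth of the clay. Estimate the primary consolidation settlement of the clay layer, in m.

Mid-depth of clay below the ground surface: z = 2.9 + 3.9/2 = 4.85 m.
Total vertical stress at mid-clay: σ_v = 20.2×2.9 + 18.6×1.95 = 94.85 kPa.
Pore pressure: u = 9.81×(4.85 − 0) = 47.578 kPa.
Initial effective stress: σ'_0 = σ_v − u = 94.85 − 47.578 = 47.272 kPa.
Stress increase at mid-clay by the 2:1 spreading method:
Δσ = qB/(B+z) = 152×1.9/(1.9+4.85) = 42.785 kPa
Final effective stress: σ'_f = σ'_0 + Δσ = 47.272 + 42.785 = 90.057 kPa.
Normally consolidated clay, so the full stress increment lies on the virgin compression line:
S_c = C_c·H/(1+e₀)·log₁₀(σ'_f/σ'_0) = 0.28×3.9/(1+1.3)×log₁₀(90.057/47.272)
    = 0.47478 × 0.27991 = 0.1329 m

S_c ≈ 0.133 m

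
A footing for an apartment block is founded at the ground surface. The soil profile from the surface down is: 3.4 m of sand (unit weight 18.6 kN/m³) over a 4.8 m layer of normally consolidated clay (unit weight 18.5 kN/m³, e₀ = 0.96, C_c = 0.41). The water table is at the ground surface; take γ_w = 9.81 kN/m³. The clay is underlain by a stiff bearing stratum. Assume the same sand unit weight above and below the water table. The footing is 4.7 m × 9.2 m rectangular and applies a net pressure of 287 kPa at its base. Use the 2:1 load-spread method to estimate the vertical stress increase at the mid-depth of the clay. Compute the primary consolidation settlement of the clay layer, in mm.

Mid-depth of clay below the ground surface: z = 3.4 + 4.8/2 = 5.8 m.
Total vertical stress at mid-clay: σ_v = 18.6×3.4 + 18.5×2.4 = 107.64 kPa.
Pore pressure: u = 9.81×(5.8 − 0) = 56.898 kPa.
Initial effective stress: σ'_0 = σ_v − u = 107.64 − 56.898 = 50.742 kPa.
Stress increase at mid-clay by the 2:1 spreading method:
Δσ = qBL/((B+z)(L+z)) = 287×4.7×9.2/((4.7+5.8)(9.2+5.8)) = 78.793 kPa
Final effective stress: σ'_f = σ'_0 + Δσ = 50.742 + 78.793 = 129.53 kPa.
Normally consolidated clay, so the full stress increment lies on the virgin compression line:
S_c = C_c·H/(1+e₀)·log₁₀(σ'_f/σ'_0) = 0.41×4.8/(1+0.96)×log₁₀(129.53/50.742)
    = 1.0041 × 0.407 = 0.4087 m

S_c ≈ 409 mm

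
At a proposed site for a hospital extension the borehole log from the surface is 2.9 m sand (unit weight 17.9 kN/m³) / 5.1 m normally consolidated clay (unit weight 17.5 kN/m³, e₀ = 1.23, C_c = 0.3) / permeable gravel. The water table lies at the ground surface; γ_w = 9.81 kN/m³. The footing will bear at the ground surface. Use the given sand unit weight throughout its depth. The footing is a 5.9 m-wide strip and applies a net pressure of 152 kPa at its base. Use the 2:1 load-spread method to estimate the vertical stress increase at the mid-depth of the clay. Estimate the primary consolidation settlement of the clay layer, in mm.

Mid-depth of clay below the ground surface: z = 2.9 + 5.1/2 = 5.45 m.
Total vertical stress at mid-clay: σ_v = 17.9×2.9 + 17.5×2.55 = 96.535 kPa.
Pore pressure: u = 9.81×(5.45 − 0) = 53.465 kPa.
Initial effective stress: σ'_0 = σ_v − u = 96.535 − 53.465 = 43.07 kPa.
Stress increase at mid-clay by the 2:1 spreading method:
Δσ = qB/(B+z) = 152×5.9/(5.9+5.45) = 79.013 kPa
Final effective stress: σ'_f = σ'_0 + Δσ = 43.07 + 79.013 = 122.08 kPa.
Normally consolidated clay, so the full stress increment lies on the virgin compression line:
S_c = C_c·H/(1+e₀)·log₁₀(σ'_f/σ'_0) = 0.3×5.1/(1+1.23)×log₁₀(122.08/43.07)
    = 0.6861 × 0.45247 = 0.3104 m

S_c ≈ 310 mm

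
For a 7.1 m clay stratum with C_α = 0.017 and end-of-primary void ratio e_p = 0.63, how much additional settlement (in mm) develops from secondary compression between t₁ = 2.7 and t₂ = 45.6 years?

Secondary compression: S_s = C_α·H/(1+e_p)·log₁₀(t₂/t₁)
S_s = 0.017×7.1/(1+0.63)×log₁₀(45.6/2.7)
    = 0.07405 × 1.228 = 0.0909 m

S_s ≈ 90.9 mm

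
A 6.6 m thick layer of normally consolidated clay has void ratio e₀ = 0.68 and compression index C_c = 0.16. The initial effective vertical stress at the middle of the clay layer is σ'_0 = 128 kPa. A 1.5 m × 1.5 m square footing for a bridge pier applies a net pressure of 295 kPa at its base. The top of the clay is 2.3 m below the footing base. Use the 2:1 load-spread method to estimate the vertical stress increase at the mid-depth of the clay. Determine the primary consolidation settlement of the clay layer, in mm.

Mid-depth of clay below the footing base: z = 2.3 + 6.6/2 = 5.6 m.
Stress increase at mid-clay by the 2:1 spreading method:
Δσ = qBL/((B+z)(L+z)) = 295×1.5×1.5/((1.5+5.6)(1.5+5.6)) = 13.167 kPa
Final effective stress: σ'_f = σ'_0 + Δσ = 128 + 13.167 = 141.17 kPa.
Normally consolidated clay, so the full stress increment lies on the virgin compression line:
S_c = C_c·H/(1+e₀)·log₁₀(σ'_f/σ'_0) = 0.16×6.6/(1+0.68)×log₁₀(141.17/128)
    = 0.62857 × 0.042532 = 0.02673 m

S_c ≈ 26.7 mm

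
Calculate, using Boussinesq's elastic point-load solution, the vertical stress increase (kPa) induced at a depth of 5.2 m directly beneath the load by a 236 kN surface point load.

Boussinesq vertical stress below a point load on an elastic half-space:
Δσ_z = 3P/(2πz²) · [1 + (r/z)²]^(−5/2)
r/z = 0/5.2 = 0; [1+(r/z)²]^(−5/2) = 1.
Δσ_z = 3×236/(2π×5.2²) × 1 = 4.1672 × 1 = 4.167 kPa

Δσ_z ≈ 4.17 kPa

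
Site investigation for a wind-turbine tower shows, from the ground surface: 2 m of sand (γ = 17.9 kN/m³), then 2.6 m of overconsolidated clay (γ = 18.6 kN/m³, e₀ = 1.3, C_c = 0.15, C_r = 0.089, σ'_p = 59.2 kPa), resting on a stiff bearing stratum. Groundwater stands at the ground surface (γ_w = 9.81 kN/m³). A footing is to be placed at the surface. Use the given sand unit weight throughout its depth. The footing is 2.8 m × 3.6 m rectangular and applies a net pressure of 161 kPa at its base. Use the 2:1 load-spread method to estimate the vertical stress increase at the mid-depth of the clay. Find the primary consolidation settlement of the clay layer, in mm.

Mid-depth of clay below the ground surface: z = 2 + 2.6/2 = 3.3 m.
Total vertical stress at mid-clay: σ_v = 17.9×2 + 18.6×1.3 = 59.98 kPa.
Pore pressure: u = 9.81×(3.3 − 0) = 32.373 kPa.
Initial effective stress: σ'_0 = σ_v − u = 59.98 − 32.373 = 27.607 kPa.
Stress increase at mid-clay by the 2:1 spreading method:
Δσ = qBL/((B+z)(L+z)) = 161×2.8×3.6/((2.8+3.3)(3.6+3.3)) = 38.557 kPa
Final effective stress: σ'_f = 27.607 + 38.557 = 66.164 kPa.
σ'_f = 66.164 > σ'_p = 59.2 kPa, so the stress path crosses the preconsolidation pressure — recompression up to σ'_p, then virgin compression beyond:
S_c = H/(1+e₀)·[C_r·log₁₀(σ'_p/σ'_0) + C_c·log₁₀(σ'_f/σ'_p)]
    = 2.6/2.3 × [0.089×log₁₀(59.2/27.607) + 0.15×log₁₀(66.164/59.2)]
    = 1.1304 × [0.029486 + 0.007245] = 0.04152 m

S_c ≈ 41.5 mm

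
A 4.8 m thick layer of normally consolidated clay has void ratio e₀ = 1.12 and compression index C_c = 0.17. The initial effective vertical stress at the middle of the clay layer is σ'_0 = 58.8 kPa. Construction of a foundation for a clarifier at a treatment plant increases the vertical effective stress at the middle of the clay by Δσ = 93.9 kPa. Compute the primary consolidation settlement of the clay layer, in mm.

S_c ≈ 160 mm

Final effective stress: σ'_f = σ'_0 + Δσ = 58.8 + 93.9 = 152.7 kPa.
Normally consolidated clay, so the full stress increment lies on the virgin compression line:
S_c = C_c·H/(1+e₀)·log₁₀(σ'_f/σ'_0) = 0.17×4.8/(1+1.12)×log₁₀(152.7/58.8)
    = 0.38491 × 0.41446 = 0.1595 m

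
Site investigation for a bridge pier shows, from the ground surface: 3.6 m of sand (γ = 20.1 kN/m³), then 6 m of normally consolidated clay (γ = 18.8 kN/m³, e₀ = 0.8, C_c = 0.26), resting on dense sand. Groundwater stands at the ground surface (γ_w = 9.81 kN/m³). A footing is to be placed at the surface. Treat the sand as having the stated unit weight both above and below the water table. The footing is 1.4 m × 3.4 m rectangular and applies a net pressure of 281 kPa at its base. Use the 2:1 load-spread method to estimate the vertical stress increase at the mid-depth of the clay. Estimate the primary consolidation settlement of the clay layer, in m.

S_c ≈ 0.0873 m

Mid-depth of clay below the ground surface: z = 3.6 + 6/2 = 6.6 m.
Total vertical stress at mid-clay: σ_v = 20.1×3.6 + 18.8×3 = 128.76 kPa.
Pore pressure: u = 9.81×(6.6 − 0) = 64.746 kPa.
Initial effective stress: σ'_0 = σ_v − u = 128.76 − 64.746 = 64.014 kPa.
Stress increase at mid-clay by the 2:1 spreading method:
Δσ = qBL/((B+z)(L+z)) = 281×1.4×3.4/((1.4+6.6)(3.4+6.6)) = 16.72 kPa
Final effective stress: σ'_f = σ'_0 + Δσ = 64.014 + 16.72 = 80.734 kPa.
Normally consolidated clay, so the full stress increment lies on the virgin compression line:
S_c = C_c·H/(1+e₀)·log₁₀(σ'_f/σ'_0) = 0.26×6/(1+0.8)×log₁₀(80.734/64.014)
    = 0.86667 × 0.10078 = 0.08734 m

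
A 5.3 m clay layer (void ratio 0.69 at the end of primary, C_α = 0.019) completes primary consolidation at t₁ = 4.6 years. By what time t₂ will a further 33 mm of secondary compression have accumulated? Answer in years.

S_s = C_α·H/(1+e_p)·log₁₀(t₂/t₁) ⇒ log₁₀(t₂/t₁) = S_s·(1+e_p)/(C_α·H).
log₁₀(t₂/t₁) = 0.033 × (1+0.69) / (0.019×5.3) = 0.5538
t₂ = t₁ × 10^0.5538 = 4.6 × 3.58 = 16.47 years

t₂ ≈ 16.5 years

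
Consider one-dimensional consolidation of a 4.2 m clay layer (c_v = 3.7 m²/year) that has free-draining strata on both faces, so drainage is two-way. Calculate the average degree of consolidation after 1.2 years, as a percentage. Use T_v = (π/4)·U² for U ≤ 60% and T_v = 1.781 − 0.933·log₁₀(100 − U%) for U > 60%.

Drainage path length: H_d = H/2 = 2.1 m (double drainage).
T_v = c_v·t/H_d² = 3.7×1.2/2.1² = 1.0068.
T_v = 1.0068 corresponds to the U > 60% branch:
U = 1 − 10^((1.781 − T_v)/0.933)/100 = 0.9324

U ≈ 93.2 %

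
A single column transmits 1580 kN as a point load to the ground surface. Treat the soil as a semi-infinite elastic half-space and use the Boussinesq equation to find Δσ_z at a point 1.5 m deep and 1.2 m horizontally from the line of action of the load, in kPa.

Δσ_z ≈ 97.3 kPa

Boussinesq vertical stress below a point load on an elastic half-space:
Δσ_z = 3P/(2πz²) · [1 + (r/z)²]^(−5/2)
r/z = 1.2/1.5 = 0.8; [1+(r/z)²]^(−5/2) = 0.29033.
Δσ_z = 3×1580/(2π×1.5²) × 0.29033 = 335.29 × 0.29033 = 97.34 kPa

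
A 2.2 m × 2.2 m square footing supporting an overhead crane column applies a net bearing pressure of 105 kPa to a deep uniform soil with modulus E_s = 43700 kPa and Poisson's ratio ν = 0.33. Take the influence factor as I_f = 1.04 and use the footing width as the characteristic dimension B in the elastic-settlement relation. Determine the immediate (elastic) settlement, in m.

Immediate (elastic) settlement: S_e = q·B·(1−ν²)/E_s · I_f.
S_e = 105 × 2.2 × (1 − 0.33²) / 43700 × 1.04
    = 105 × 2.2 × 0.8911 / 43700 × 1.04
    = 0.004899 m

S_e ≈ 0.0049 m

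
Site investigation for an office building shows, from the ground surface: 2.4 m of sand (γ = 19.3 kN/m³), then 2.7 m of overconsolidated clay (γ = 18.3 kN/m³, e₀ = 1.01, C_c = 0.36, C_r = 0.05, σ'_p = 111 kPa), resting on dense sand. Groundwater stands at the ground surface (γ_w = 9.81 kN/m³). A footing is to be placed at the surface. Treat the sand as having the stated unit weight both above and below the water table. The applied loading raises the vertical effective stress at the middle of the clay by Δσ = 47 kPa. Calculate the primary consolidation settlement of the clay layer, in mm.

S_c ≈ 25.2 mm

Mid-depth of clay below the ground surface: z = 2.4 + 2.7/2 = 3.75 m.
Total vertical stress at mid-clay: σ_v = 19.3×2.4 + 18.3×1.35 = 71.025 kPa.
Pore pressure: u = 9.81×(3.75 − 0) = 36.788 kPa.
Initial effective stress: σ'_0 = σ_v − u = 71.025 − 36.788 = 34.237 kPa.
Final effective stress: σ'_f = 34.237 + 47 = 81.237 kPa.
σ'_f = 81.237 ≤ σ'_p = 111 kPa, so the clay remains overconsolidated and only the recompression index applies:
S_c = C_r·H/(1+e₀)·log₁₀(σ'_f/σ'_0) = 0.05×2.7/2.01×log₁₀(81.237/34.237)
    = 0.067165 × 0.37526 = 0.0252 m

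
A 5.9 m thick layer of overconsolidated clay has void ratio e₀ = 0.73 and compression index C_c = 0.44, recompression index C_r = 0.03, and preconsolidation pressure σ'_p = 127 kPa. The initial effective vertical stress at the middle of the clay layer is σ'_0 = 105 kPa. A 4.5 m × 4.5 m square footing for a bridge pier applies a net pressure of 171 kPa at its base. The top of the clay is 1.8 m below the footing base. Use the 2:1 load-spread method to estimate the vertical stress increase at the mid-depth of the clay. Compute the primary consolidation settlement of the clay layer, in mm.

S_c ≈ 96.9 mm

Mid-depth of clay below the footing base: z = 1.8 + 5.9/2 = 4.75 m.
Stress increase at mid-clay by the 2:1 spreading method:
Δσ = qBL/((B+z)(L+z)) = 171×4.5×4.5/((4.5+4.75)(4.5+4.75)) = 40.47 kPa
Final effective stress: σ'_f = 105 + 40.47 = 145.47 kPa.
σ'_f = 145.47 > σ'_p = 127 kPa, so the stress path crosses the preconsolidation pressure — recompression up to σ'_p, then virgin compression beyond:
S_c = H/(1+e₀)·[C_r·log₁₀(σ'_p/σ'_0) + C_c·log₁₀(σ'_f/σ'_p)]
    = 5.9/1.73 × [0.03×log₁₀(127/105) + 0.44×log₁₀(145.47/127)]
    = 3.4104 × [0.0024784 + 0.025947] = 0.09694 m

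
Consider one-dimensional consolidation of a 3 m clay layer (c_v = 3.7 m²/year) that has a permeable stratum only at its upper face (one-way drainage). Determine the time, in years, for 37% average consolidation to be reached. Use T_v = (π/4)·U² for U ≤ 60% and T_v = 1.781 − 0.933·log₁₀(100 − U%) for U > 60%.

Drainage path length: H_d = H = 3 m (single drainage).
U ≤ 60%: T_v = (π/4)·U² = (π/4)×0.37² = 0.10752.
t = T_v·H_d²/c_v = 0.10752×3²/3.7 = 0.2615 years.

t ≈ 0.262 years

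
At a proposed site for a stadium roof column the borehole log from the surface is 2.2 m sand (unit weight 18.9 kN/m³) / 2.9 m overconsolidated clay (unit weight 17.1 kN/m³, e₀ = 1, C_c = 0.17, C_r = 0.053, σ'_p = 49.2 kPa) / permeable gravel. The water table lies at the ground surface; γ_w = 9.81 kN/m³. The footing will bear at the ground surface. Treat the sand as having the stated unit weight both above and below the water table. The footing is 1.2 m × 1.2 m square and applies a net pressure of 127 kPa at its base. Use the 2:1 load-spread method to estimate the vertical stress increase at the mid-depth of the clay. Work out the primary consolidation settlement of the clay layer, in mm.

S_c ≈ 7.56 mm

Mid-depth of clay below the ground surface: z = 2.2 + 2.9/2 = 3.65 m.
Total vertical stress at mid-clay: σ_v = 18.9×2.2 + 17.1×1.45 = 66.375 kPa.
Pore pressure: u = 9.81×(3.65 − 0) = 35.806 kPa.
Initial effective stress: σ'_0 = σ_v − u = 66.375 − 35.806 = 30.569 kPa.
Stress increase at mid-clay by the 2:1 spreading method:
Δσ = qBL/((B+z)(L+z)) = 127×1.2×1.2/((1.2+3.65)(1.2+3.65)) = 7.7747 kPa
Final effective stress: σ'_f = 30.569 + 7.7747 = 38.344 kPa.
σ'_f = 38.344 ≤ σ'_p = 49.2 kPa, so the clay remains overconsolidated and only the recompression index applies:
S_c = C_r·H/(1+e₀)·log₁₀(σ'_f/σ'_0) = 0.053×2.9/2×log₁₀(38.344/30.569)
    = 0.07685 × 0.098416 = 0.007563 m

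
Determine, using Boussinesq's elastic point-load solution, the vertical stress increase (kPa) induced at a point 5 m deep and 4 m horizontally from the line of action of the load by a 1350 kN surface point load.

Δσ_z ≈ 7.49 kPa

Boussinesq vertical stress below a point load on an elastic half-space:
Δσ_z = 3P/(2πz²) · [1 + (r/z)²]^(−5/2)
r/z = 4/5 = 0.8; [1+(r/z)²]^(−5/2) = 0.29033.
Δσ_z = 3×1350/(2π×5²) × 0.29033 = 25.783 × 0.29033 = 7.486 kPa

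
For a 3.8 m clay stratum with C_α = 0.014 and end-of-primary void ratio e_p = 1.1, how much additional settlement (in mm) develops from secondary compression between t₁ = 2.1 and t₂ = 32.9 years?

S_s ≈ 30.3 mm

Secondary compression: S_s = C_α·H/(1+e_p)·log₁₀(t₂/t₁)
S_s = 0.014×3.8/(1+1.1)×log₁₀(32.9/2.1)
    = 0.02533 × 1.195 = 0.03027 m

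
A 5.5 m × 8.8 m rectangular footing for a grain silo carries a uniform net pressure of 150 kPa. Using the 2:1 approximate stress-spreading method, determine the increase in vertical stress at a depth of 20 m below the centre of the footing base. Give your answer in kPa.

By the 2:1 method the load spreads at 1 horizontal : 2 vertical, so at depth z the loaded area has grown by z in each plan dimension:
Δσ = qBL/((B+z)(L+z)) = 150×5.5×8.8/((5.5+20)(8.8+20)) = 9.8856 kPa

Δσ_z ≈ 9.89 kPa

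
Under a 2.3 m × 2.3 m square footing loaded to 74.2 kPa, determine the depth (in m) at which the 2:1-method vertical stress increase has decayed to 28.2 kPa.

2:1 spreading — at depth z the loaded area has grown by z in each plan dimension:
qB²/(B+z)² = Δσ_z ⇒ z = B(√(q/Δσ_z) − 1) = 2.3×(√(74.2/28.2) − 1) = 1.431 m

z ≈ 1.43 m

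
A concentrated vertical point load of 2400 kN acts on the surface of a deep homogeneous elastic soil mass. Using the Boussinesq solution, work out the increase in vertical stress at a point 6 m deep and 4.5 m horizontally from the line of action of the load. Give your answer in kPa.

Boussinesq vertical stress below a point load on an elastic half-space:
Δσ_z = 3P/(2πz²) · [1 + (r/z)²]^(−5/2)
r/z = 4.5/6 = 0.75; [1+(r/z)²]^(−5/2) = 0.32768.
Δσ_z = 3×2400/(2π×6²) × 0.32768 = 31.831 × 0.32768 = 10.43 kPa

Δσ_z ≈ 10.4 kPa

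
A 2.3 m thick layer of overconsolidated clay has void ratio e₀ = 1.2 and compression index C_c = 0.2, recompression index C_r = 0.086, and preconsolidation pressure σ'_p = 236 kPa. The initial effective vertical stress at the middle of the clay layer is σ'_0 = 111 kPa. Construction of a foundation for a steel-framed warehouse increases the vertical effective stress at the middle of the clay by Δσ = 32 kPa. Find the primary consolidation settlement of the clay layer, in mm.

S_c ≈ 9.89 mm

Final effective stress: σ'_f = 111 + 32 = 143 kPa.
σ'_f = 143 ≤ σ'_p = 236 kPa, so the clay remains overconsolidated and only the recompression index applies:
S_c = C_r·H/(1+e₀)·log₁₀(σ'_f/σ'_0) = 0.086×2.3/2.2×log₁₀(143/111)
    = 0.089913 × 0.11001 = 0.009891 m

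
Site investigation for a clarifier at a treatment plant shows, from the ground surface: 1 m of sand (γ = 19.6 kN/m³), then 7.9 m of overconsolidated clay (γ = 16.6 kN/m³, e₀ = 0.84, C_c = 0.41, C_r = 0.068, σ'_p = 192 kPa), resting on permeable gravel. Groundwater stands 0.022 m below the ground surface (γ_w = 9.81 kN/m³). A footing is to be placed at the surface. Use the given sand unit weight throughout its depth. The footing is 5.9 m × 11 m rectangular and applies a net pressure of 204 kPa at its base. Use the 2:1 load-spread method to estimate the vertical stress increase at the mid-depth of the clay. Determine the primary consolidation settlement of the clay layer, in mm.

Mid-depth of clay below the ground surface: z = 1 + 7.9/2 = 4.95 m.
Total vertical stress at mid-clay: σ_v = 19.6×1 + 16.6×3.95 = 85.17 kPa.
Pore pressure: u = 9.81×(4.95 − 0.022) = 48.344 kPa.
Initial effective stress: σ'_0 = σ_v − u = 85.17 − 48.344 = 36.826 kPa.
Stress increase at mid-clay by the 2:1 spreading method:
Δσ = qBL/((B+z)(L+z)) = 204×5.9×11/((5.9+4.95)(11+4.95)) = 76.504 kPa
Final effective stress: σ'_f = 36.826 + 76.504 = 113.33 kPa.
σ'_f = 113.33 ≤ σ'_p = 192 kPa, so the clay remains overconsolidated and only the recompression index applies:
S_c = C_r·H/(1+e₀)·log₁₀(σ'_f/σ'_0) = 0.068×7.9/1.84×log₁₀(113.33/36.826)
    = 0.29196 × 0.48819 = 0.1425 m

S_c ≈ 143 mm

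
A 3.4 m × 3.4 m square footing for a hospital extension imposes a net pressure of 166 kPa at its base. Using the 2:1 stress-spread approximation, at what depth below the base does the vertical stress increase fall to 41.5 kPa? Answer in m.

2:1 spreading — at depth z the loaded area has grown by z in each plan dimension:
qB²/(B+z)² = Δσ_z ⇒ z = B(√(q/Δσ_z) − 1) = 3.4×(√(166/41.5) − 1) = 3.4 m

z ≈ 3.4 m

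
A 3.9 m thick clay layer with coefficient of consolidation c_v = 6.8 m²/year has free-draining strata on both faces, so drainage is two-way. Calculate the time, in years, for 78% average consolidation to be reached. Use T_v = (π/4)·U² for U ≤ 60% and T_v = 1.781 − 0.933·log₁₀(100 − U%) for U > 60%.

Drainage path length: H_d = H/2 = 1.95 m (double drainage).
U > 60%: T_v = 1.781 − 0.933·log₁₀(100 − 78) = 0.52852.
t = T_v·H_d²/c_v = 0.52852×1.95²/6.8 = 0.2955 years.

t ≈ 0.296 years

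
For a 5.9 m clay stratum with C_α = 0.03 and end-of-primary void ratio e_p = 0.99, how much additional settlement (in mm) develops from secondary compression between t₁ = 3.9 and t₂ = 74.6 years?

S_s ≈ 114 mm

Secondary compression: S_s = C_α·H/(1+e_p)·log₁₀(t₂/t₁)
S_s = 0.03×5.9/(1+0.99)×log₁₀(74.6/3.9)
    = 0.08894 × 1.282 = 0.114 m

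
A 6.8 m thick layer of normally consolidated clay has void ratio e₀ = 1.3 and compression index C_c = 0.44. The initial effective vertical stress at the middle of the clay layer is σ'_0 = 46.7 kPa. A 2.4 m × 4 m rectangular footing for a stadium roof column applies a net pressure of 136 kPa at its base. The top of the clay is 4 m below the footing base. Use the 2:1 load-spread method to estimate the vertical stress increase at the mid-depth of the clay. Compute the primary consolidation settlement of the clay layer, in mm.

Mid-depth of clay below the footing base: z = 4 + 6.8/2 = 7.4 m.
Stress increase at mid-clay by the 2:1 spreading method:
Δσ = qBL/((B+z)(L+z)) = 136×2.4×4/((2.4+7.4)(4+7.4)) = 11.686 kPa
Final effective stress: σ'_f = σ'_0 + Δσ = 46.7 + 11.686 = 58.386 kPa.
Normally consolidated clay, so the full stress increment lies on the virgin compression line:
S_c = C_c·H/(1+e₀)·log₁₀(σ'_f/σ'_0) = 0.44×6.8/(1+1.3)×log₁₀(58.386/46.7)
    = 1.3009 × 0.096992 = 0.1262 m

S_c ≈ 126 mm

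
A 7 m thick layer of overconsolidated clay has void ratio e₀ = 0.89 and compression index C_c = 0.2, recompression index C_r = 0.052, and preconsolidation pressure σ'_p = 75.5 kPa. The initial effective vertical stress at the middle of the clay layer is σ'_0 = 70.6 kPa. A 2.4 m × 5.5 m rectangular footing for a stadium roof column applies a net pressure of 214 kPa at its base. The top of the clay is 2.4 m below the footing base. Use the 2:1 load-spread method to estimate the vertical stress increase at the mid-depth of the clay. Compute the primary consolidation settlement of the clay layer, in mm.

Mid-depth of clay below the footing base: z = 2.4 + 7/2 = 5.9 m.
Stress increase at mid-clay by the 2:1 spreading method:
Δσ = qBL/((B+z)(L+z)) = 214×2.4×5.5/((2.4+5.9)(5.5+5.9)) = 29.854 kPa
Final effective stress: σ'_f = 70.6 + 29.854 = 100.45 kPa.
σ'_f = 100.45 > σ'_p = 75.5 kPa, so the stress path crosses the preconsolidation pressure — recompression up to σ'_p, then virgin compression beyond:
S_c = H/(1+e₀)·[C_r·log₁₀(σ'_p/σ'_0) + C_c·log₁₀(σ'_f/σ'_p)]
    = 7/1.89 × [0.052×log₁₀(75.5/70.6) + 0.2×log₁₀(100.45/75.5)]
    = 3.7037 × [0.0015154 + 0.024801] = 0.09747 m

S_c ≈ 97.5 mm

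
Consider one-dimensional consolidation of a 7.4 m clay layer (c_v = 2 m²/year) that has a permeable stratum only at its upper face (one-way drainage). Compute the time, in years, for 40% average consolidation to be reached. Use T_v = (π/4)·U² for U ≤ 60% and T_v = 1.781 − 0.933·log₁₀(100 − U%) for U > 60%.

t ≈ 3.44 years

Drainage path length: H_d = H = 7.4 m (single drainage).
U ≤ 60%: T_v = (π/4)·U² = (π/4)×0.4² = 0.12566.
t = T_v·H_d²/c_v = 0.12566×7.4²/2 = 3.441 years.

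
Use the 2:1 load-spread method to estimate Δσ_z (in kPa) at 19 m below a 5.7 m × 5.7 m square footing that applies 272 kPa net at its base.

By the 2:1 method the load spreads at 1 horizontal : 2 vertical, so at depth z the loaded area has grown by z in each plan dimension:
Δσ = qBL/((B+z)(L+z)) = 272×5.7×5.7/((5.7+19)(5.7+19)) = 14.485 kPa

Δσ_z ≈ 14.5 kPa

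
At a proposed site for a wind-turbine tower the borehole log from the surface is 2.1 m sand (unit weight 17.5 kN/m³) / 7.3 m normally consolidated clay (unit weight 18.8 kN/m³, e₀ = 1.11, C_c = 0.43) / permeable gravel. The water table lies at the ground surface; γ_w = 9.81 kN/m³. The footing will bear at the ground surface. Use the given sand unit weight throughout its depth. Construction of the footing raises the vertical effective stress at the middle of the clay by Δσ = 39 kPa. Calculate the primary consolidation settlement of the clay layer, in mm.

S_c ≈ 379 mm

Mid-depth of clay below the ground surface: z = 2.1 + 7.3/2 = 5.75 m.
Total vertical stress at mid-clay: σ_v = 17.5×2.1 + 18.8×3.65 = 105.37 kPa.
Pore pressure: u = 9.81×(5.75 − 0) = 56.408 kPa.
Initial effective stress: σ'_0 = σ_v − u = 105.37 − 56.408 = 48.962 kPa.
Final effective stress: σ'_f = σ'_0 + Δσ = 48.962 + 39 = 87.962 kPa.
Normally consolidated clay, so the full stress increment lies on the virgin compression line:
S_c = C_c·H/(1+e₀)·log₁₀(σ'_f/σ'_0) = 0.43×7.3/(1+1.11)×log₁₀(87.962/48.962)
    = 1.4877 × 0.25444 = 0.3785 m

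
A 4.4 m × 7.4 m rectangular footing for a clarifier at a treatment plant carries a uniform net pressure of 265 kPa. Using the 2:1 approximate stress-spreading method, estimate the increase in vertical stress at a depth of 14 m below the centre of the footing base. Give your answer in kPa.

Δσ_z ≈ 21.9 kPa

By the 2:1 method the load spreads at 1 horizontal : 2 vertical, so at depth z the loaded area has grown by z in each plan dimension:
Δσ = qBL/((B+z)(L+z)) = 265×4.4×7.4/((4.4+14)(7.4+14)) = 21.913 kPa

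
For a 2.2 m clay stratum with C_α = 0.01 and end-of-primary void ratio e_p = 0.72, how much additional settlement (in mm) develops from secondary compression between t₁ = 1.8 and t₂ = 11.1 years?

Secondary compression: S_s = C_α·H/(1+e_p)·log₁₀(t₂/t₁)
S_s = 0.01×2.2/(1+0.72)×log₁₀(11.1/1.8)
    = 0.01279 × 0.7901 = 0.01011 m

S_s ≈ 10.1 mm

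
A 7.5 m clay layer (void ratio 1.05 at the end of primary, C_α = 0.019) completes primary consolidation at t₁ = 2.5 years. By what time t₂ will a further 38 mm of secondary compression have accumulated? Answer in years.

S_s = C_α·H/(1+e_p)·log₁₀(t₂/t₁) ⇒ log₁₀(t₂/t₁) = S_s·(1+e_p)/(C_α·H).
log₁₀(t₂/t₁) = 0.038 × (1+1.05) / (0.019×7.5) = 0.5467
t₂ = t₁ × 10^0.5467 = 2.5 × 3.521 = 8.803 years

t₂ ≈ 8.8 years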